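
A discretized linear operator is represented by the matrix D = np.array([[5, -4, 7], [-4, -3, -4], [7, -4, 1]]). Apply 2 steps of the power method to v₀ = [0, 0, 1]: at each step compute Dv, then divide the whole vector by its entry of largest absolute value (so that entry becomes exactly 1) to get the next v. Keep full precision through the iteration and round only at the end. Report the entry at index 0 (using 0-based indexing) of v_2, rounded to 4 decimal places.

Dv0 = (7.00000, -4.00000, 1.00000); divide by 7.00000 → v1 = (1.00000, -0.57143, 0.14286)
Dv1 = (8.28571, -2.85714, 9.42857); divide by 9.42857 → v2 = (0.87879, -0.30303, 1.00000)
Requested entry of v2: 58/66 = 0.8788

0.8788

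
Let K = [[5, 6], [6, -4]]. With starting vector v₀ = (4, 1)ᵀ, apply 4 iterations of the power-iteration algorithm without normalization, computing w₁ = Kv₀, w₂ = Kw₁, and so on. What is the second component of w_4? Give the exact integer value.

w1 = Kv₀ = (5·4 + 6·1; 6·4 + (-4)·1) = (26, 20)
w2 = Kw1 = (5·26 + 6·20; 6·26 + (-4)·20) = (250, 76)
w3 = Kw2 = (1706, 1196)
w4 = Kw3 = (15706, 5452)
The requested component of w4 is 5452.

5452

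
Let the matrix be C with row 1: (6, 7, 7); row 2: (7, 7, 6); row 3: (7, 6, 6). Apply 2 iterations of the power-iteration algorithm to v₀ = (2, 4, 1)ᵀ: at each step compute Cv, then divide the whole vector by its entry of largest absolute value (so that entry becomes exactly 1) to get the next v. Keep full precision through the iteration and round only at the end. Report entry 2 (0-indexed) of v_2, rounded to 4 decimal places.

0.9483

Cv0 = (47.00000, 48.00000, 44.00000); divide by 48.00000 → v1 = (0.97917, 1.00000, 0.91667)
Cv1 = (19.29167, 19.35417, 18.35417); divide by 19.35417 → v2 = (0.99677, 1.00000, 0.94833)
Requested entry of v2: 881/929 = 0.9483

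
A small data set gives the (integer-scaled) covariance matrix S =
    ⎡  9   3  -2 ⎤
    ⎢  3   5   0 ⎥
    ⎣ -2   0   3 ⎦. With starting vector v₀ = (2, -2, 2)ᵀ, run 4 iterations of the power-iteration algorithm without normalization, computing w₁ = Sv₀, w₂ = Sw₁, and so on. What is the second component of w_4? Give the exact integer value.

w1 = Sv₀ = (9·2 + 3·(-2) + (-2)·2; 3·2 + 5·(-2) + 0·2; (-2)·2 + 0·(-2) + 3·2) = (8, -4, 2)
w2 = Sw1 = (9·8 + 3·(-4) + (-2)·2; 3·8 + 5·(-4) + 0·2; (-2)·8 + 0·(-4) + 3·2) = (56, 4, -10)
w3 = Sw2 = (536, 188, -142)
w4 = Sw3 = (5672, 2548, -1498)
The requested component of w4 is 2548.

2548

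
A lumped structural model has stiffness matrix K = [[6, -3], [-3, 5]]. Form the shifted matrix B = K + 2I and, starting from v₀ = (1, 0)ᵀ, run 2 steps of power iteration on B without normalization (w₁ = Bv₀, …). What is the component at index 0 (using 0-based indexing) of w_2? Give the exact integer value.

73

B = K + 2I has rows (8, -3); (-3, 7)
w1 = Bv₀ = (8·1 + (-3)·0; (-3)·1 + 7·0) = (8, -3)
w2 = Bw1 = (8·8 + (-3)·(-3); (-3)·8 + 7·(-3)) = (73, -45)
Requested component of w2: 73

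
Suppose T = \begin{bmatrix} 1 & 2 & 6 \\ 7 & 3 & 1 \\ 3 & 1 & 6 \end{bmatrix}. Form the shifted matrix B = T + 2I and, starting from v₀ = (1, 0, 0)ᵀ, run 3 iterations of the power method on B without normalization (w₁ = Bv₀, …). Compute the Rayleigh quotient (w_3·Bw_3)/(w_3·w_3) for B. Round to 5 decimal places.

μ ≈ 11.64588

B = T + 2I has rows (3, 2, 6); (7, 5, 1); (3, 1, 8)
w1 = Bv₀ = (3, 7, 3)
w2 = Bw1 = (41, 59, 40)
w3 = Bw2 = (481, 622, 502)
Bw3 = (5699, 6979, 6081)
w3·Bw3 = 10134819; w3·w3 = 870249; μ ≈ 10134819/870249 = 11.64588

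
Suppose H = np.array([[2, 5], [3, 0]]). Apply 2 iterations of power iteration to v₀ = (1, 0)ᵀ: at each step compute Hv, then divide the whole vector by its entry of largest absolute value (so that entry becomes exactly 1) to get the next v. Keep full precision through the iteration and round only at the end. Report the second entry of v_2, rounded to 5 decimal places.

Hv0 = (2.000000, 3.000000); divide by 3.000000 → v1 = (0.666667, 1.000000)
Hv1 = (6.333333, 2.000000); divide by 6.333333 → v2 = (1.000000, 0.315789)
Requested entry of v2: 6/19 = 0.31579

0.31579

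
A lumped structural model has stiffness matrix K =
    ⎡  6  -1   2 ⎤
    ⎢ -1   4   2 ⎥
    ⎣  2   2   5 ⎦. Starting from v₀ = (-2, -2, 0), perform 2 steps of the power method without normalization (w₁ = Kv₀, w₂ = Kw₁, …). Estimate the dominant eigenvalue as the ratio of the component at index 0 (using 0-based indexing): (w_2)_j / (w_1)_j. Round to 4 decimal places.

λ ≈ 7.0000

w1 = Kv₀ = (-10, -6, -8)
w2 = Kw1 = (-70, -30, -72)
Ratio at component: -70 / -10 = 7.0000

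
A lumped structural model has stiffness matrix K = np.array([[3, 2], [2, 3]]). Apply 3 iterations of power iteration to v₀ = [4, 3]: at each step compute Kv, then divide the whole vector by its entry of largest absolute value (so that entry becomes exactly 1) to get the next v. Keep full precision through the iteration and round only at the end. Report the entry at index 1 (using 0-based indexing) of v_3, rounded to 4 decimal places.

Kv0 = (18.00000, 17.00000); divide by 18.00000 → v1 = (1.00000, 0.94444)
Kv1 = (4.88889, 4.83333); divide by 4.88889 → v2 = (1.00000, 0.98864)
Kv2 = (4.97727, 4.96591); divide by 4.97727 → v3 = (1.00000, 0.99772)
Requested entry of v3: 437/438 = 0.9977

0.9977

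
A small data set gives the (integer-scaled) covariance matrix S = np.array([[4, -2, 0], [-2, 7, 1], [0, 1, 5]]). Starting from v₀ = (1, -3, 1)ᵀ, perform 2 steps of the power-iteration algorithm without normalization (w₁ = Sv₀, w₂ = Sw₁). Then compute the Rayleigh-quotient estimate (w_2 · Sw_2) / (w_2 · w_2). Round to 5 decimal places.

8.10004

w1 = Sv₀ = (10, -22, 2)
w2 = Sw1 = (84, -172, -12)
Sw2 = (680, -1384, -232)
w2·Sw2 = 84·680 + (-172)·(-1384) + (-12)·(-232) = 297952; w2·w2 = 84·84 + (-172)·(-172) + (-12)·(-12) = 36784
λ ≈ 297952/36784 = 8.10004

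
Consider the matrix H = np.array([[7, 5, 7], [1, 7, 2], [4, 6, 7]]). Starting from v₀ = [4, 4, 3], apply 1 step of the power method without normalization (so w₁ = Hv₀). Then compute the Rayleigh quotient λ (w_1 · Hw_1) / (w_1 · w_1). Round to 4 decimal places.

λ ≈ 15.1176

w1 = Hv₀ = (69, 38, 61)
Hw1 = (1100, 457, 931)
w1·Hw1 = 69·1100 + 38·457 + 61·931 = 150057; w1·w1 = 69·69 + 38·38 + 61·61 = 9926
λ ≈ 150057/9926 = 15.1176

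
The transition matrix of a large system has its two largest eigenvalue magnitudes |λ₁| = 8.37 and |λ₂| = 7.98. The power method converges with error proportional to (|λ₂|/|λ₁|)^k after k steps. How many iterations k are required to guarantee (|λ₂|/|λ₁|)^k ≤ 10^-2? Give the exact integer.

97

|λ₂/λ₁| = 7.98/8.37 = 0.95341
Need k ≥ ln(10^-2) / ln(0.95341) = -4.6052 / -0.0477 ≈ 96.513
Smallest integer k satisfying the bound: 97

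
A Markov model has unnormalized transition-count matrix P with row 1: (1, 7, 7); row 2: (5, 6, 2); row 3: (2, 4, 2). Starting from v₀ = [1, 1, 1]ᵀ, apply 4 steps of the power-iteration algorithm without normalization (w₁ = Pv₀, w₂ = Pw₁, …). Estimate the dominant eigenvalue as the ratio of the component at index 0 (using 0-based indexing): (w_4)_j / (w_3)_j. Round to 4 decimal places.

λ ≈ 12.0842

w1 = Pv₀ = (1·1 + 7·1 + 7·1; 5·1 + 6·1 + 2·1; 2·1 + 4·1 + 2·1) = (15, 13, 8)
w2 = Pw1 = (1·15 + 7·13 + 7·8; 5·15 + 6·13 + 2·8; 2·15 + 4·13 + 2·8) = (162, 169, 98)
w3 = Pw2 = (2031, 2020, 1196)
w4 = Pw3 = (24543, 24667, 14534)
Ratio at component: 24543 / 2031 = 12.0842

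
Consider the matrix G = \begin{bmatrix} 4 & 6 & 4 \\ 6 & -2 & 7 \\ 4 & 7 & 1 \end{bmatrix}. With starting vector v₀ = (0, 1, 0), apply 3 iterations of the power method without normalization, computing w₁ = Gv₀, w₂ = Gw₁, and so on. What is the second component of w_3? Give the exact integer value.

w1 = Gv₀ = (4·0 + 6·1 + 4·0; 6·0 + (-2)·1 + 7·0; 4·0 + 7·1 + 1·0) = (6, -2, 7)
w2 = Gw1 = (4·6 + 6·(-2) + 4·7; 6·6 + (-2)·(-2) + 7·7; 4·6 + 7·(-2) + 1·7) = (40, 89, 17)
w3 = Gw2 = (762, 181, 800)
The requested component of w3 is 181.

181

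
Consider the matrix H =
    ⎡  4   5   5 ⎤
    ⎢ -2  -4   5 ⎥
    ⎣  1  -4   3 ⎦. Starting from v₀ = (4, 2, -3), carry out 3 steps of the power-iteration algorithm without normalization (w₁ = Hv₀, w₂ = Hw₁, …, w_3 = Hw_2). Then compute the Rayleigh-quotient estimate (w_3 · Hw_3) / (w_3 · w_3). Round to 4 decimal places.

w1 = Hv₀ = (4·4 + 5·2 + 5·(-3); (-2)·4 + (-4)·2 + 5·(-3); 1·4 + (-4)·2 + 3·(-3)) = (11, -31, -13)
w2 = Hw1 = (4·11 + 5·(-31) + 5·(-13); (-2)·11 + (-4)·(-31) + 5·(-13); 1·11 + (-4)·(-31) + 3·(-13)) = (-176, 37, 96)
w3 = Hw2 = (-39, 684, -36)
Hw3 = (3084, -2838, -2883)
w3·Hw3 = (-39)·3084 + 684·(-2838) + (-36)·(-2883) = -1957680; w3·w3 = (-39)·(-39) + 684·684 + (-36)·(-36) = 470673
λ ≈ -1957680/470673 = -4.1593

-4.1593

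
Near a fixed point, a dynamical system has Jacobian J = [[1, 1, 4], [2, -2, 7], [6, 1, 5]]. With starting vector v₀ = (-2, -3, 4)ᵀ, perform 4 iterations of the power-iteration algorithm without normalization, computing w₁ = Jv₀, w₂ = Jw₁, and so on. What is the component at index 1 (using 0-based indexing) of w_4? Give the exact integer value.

5910

w1 = Jv₀ = (11, 30, 5)
w2 = Jw1 = (61, -3, 121)
w3 = Jw2 = (542, 975, 968)
w4 = Jw3 = (5389, 5910, 9067)
The requested component of w4 is 5910.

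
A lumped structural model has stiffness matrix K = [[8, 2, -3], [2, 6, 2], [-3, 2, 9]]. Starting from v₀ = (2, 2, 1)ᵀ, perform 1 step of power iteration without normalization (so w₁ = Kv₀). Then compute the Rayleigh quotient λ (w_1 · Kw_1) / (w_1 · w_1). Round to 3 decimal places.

w1 = Kv₀ = (8·2 + 2·2 + (-3)·1; 2·2 + 6·2 + 2·1; (-3)·2 + 2·2 + 9·1) = (17, 18, 7)
Kw1 = (151, 156, 48)
w1·Kw1 = 17·151 + 18·156 + 7·48 = 5711; w1·w1 = 17·17 + 18·18 + 7·7 = 662
λ ≈ 5711/662 = 8.627

8.627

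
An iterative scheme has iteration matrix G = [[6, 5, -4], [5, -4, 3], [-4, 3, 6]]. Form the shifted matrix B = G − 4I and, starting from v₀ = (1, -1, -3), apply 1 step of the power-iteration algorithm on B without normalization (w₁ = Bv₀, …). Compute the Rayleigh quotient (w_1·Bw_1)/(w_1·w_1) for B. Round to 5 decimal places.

B = G − 4I has rows (2, 5, -4); (5, -8, 3); (-4, 3, 2)
w1 = Bv₀ = (2·1 + 5·(-1) + (-4)·(-3); 5·1 + (-8)·(-1) + 3·(-3); (-4)·1 + 3·(-1) + 2·(-3)) = (9, 4, -13)
Bw1 = (90, -26, -50)
w1·Bw1 = 1356; w1·w1 = 266; μ ≈ 1356/266 = 5.09774

5.09774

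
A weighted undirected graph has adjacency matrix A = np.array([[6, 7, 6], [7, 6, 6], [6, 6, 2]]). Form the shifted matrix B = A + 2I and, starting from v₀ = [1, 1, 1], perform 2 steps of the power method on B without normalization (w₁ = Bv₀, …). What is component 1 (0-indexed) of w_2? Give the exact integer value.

B = A + 2I has rows (8, 7, 6); (7, 8, 6); (6, 6, 4)
w1 = Bv₀ = (8·1 + 7·1 + 6·1; 7·1 + 8·1 + 6·1; 6·1 + 6·1 + 4·1) = (21, 21, 16)
w2 = Bw1 = (8·21 + 7·21 + 6·16; 7·21 + 8·21 + 6·16; 6·21 + 6·21 + 4·16) = (411, 411, 316)
Requested component of w2: 411

411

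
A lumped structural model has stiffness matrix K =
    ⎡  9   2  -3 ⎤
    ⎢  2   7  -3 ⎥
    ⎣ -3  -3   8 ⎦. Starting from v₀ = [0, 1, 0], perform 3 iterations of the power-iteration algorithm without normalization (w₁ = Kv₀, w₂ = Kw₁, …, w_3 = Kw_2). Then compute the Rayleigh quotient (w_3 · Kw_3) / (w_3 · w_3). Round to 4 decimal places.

w1 = Kv₀ = (9·0 + 2·1 + (-3)·0; 2·0 + 7·1 + (-3)·0; (-3)·0 + (-3)·1 + 8·0) = (2, 7, -3)
w2 = Kw1 = (9·2 + 2·7 + (-3)·(-3); 2·2 + 7·7 + (-3)·(-3); (-3)·2 + (-3)·7 + 8·(-3)) = (41, 62, -51)
w3 = Kw2 = (646, 669, -717)
Kw3 = (9303, 8126, -9681)
w3·Kw3 = 646·9303 + 669·8126 + (-717)·(-9681) = 18387309; w3·w3 = 646·646 + 669·669 + (-717)·(-717) = 1378966
λ ≈ 18387309/1378966 = 13.3341

13.3341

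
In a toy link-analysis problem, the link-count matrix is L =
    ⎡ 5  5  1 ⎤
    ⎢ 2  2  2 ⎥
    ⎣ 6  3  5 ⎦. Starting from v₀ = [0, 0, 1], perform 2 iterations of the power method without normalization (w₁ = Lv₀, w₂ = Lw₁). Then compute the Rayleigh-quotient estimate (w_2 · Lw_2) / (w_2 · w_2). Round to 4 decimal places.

9.7467

w1 = Lv₀ = (5·0 + 5·0 + 1·1; 2·0 + 2·0 + 2·1; 6·0 + 3·0 + 5·1) = (1, 2, 5)
w2 = Lw1 = (5·1 + 5·2 + 1·5; 2·1 + 2·2 + 2·5; 6·1 + 3·2 + 5·5) = (20, 16, 37)
Lw2 = (217, 146, 353)
w2·Lw2 = 20·217 + 16·146 + 37·353 = 19737; w2·w2 = 20·20 + 16·16 + 37·37 = 2025
λ ≈ 19737/2025 = 9.7467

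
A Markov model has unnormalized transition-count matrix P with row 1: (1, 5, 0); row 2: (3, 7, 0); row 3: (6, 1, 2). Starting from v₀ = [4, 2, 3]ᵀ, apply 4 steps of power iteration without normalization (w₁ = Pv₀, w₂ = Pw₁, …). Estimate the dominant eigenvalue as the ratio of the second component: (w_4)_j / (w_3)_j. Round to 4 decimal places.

w1 = Pv₀ = (14, 26, 32)
w2 = Pw1 = (144, 224, 174)
w3 = Pw2 = (1264, 2000, 1436)
w4 = Pw3 = (11264, 17792, 12456)
Ratio at component: 17792 / 2000 = 8.8960

λ ≈ 8.8960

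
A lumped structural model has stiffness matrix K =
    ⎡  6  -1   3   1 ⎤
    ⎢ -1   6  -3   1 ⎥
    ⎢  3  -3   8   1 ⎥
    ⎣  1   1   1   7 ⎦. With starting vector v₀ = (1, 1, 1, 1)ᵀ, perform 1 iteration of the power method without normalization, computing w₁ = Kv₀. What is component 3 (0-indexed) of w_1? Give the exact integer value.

10

w1 = Kv₀ = (6·1 + (-1)·1 + 3·1 + 1·1; (-1)·1 + 6·1 + (-3)·1 + 1·1; 3·1 + (-3)·1 + 8·1 + 1·1; 1·1 + 1·1 + 1·1 + 7·1) = (9, 3, 9, 10)
The requested component of w1 is 10.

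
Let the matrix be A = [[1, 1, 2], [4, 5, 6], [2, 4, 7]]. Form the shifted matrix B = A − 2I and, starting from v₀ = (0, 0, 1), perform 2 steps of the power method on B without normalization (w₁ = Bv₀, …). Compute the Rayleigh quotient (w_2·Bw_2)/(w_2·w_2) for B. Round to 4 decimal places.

B = A − 2I has rows (-1, 1, 2); (4, 3, 6); (2, 4, 5)
w1 = Bv₀ = ((-1)·0 + 1·0 + 2·1; 4·0 + 3·0 + 6·1; 2·0 + 4·0 + 5·1) = (2, 6, 5)
w2 = Bw1 = ((-1)·2 + 1·6 + 2·5; 4·2 + 3·6 + 6·5; 2·2 + 4·6 + 5·5) = (14, 56, 53)
Bw2 = (148, 542, 517)
w2·Bw2 = 59825; w2·w2 = 6141; μ ≈ 59825/6141 = 9.7419

9.7419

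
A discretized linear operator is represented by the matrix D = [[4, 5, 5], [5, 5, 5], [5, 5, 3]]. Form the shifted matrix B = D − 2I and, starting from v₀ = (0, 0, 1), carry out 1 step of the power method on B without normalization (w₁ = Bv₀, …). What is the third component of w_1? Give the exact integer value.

1

B = D − 2I has rows (2, 5, 5); (5, 3, 5); (5, 5, 1)
w1 = Bv₀ = (2·0 + 5·0 + 5·1; 5·0 + 3·0 + 5·1; 5·0 + 5·0 + 1·1) = (5, 5, 1)
Requested component of w1: 1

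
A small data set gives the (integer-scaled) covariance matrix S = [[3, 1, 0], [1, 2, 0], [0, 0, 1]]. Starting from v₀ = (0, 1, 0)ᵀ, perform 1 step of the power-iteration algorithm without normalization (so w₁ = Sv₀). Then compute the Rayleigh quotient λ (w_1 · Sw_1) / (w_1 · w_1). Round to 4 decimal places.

w1 = Sv₀ = (3·0 + 1·1 + 0·0; 1·0 + 2·1 + 0·0; 0·0 + 0·1 + 1·0) = (1, 2, 0)
Sw1 = (5, 5, 0)
w1·Sw1 = 1·5 + 2·5 + 0·0 = 15; w1·w1 = 1·1 + 2·2 + 0·0 = 5
λ ≈ 15/5 = 3.0000

3.0000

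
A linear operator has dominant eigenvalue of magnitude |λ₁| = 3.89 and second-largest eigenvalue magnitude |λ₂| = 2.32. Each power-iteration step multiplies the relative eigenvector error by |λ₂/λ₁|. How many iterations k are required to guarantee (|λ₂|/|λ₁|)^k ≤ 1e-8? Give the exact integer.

|λ₂/λ₁| = 2.32/3.89 = 0.59640
Need k ≥ ln(1e-8) / ln(0.59640) = -18.4207 / -0.5168 ≈ 35.641
Smallest integer k satisfying the bound: 36

36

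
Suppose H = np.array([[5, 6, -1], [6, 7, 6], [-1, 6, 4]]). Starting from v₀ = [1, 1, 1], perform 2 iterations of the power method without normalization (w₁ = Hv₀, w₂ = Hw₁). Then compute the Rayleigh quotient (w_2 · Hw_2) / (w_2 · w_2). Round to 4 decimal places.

λ ≈ 13.9206

w1 = Hv₀ = (10, 19, 9)
w2 = Hw1 = (155, 247, 140)
Hw2 = (2117, 3499, 1887)
w2·Hw2 = 155·2117 + 247·3499 + 140·1887 = 1456568; w2·w2 = 155·155 + 247·247 + 140·140 = 104634
λ ≈ 1456568/104634 = 13.9206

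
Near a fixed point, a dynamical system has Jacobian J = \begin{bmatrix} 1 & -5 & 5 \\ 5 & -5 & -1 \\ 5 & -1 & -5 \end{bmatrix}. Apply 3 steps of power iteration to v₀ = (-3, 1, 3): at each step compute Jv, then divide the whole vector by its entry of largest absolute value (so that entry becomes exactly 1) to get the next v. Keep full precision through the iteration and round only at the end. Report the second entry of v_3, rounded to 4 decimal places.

0.9093

Jv0 = (7.00000, -23.00000, -31.00000); divide by -31.00000 → v1 = (-0.22581, 0.74194, 1.00000)
Jv1 = (1.06452, -5.83871, -6.87097); divide by -6.87097 → v2 = (-0.15493, 0.84977, 1.00000)
Jv2 = (0.59624, -6.02347, -6.62441); divide by -6.62441 → v3 = (-0.09001, 0.90928, 1.00000)
Requested entry of v3: -1283/-1411 = 0.9093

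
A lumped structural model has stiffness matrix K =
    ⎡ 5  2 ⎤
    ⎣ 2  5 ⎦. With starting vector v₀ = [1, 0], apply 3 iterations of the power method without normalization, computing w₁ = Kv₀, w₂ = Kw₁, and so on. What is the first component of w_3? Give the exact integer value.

185

w1 = Kv₀ = (5, 2)
w2 = Kw1 = (29, 20)
w3 = Kw2 = (185, 158)
The requested component of w3 is 185.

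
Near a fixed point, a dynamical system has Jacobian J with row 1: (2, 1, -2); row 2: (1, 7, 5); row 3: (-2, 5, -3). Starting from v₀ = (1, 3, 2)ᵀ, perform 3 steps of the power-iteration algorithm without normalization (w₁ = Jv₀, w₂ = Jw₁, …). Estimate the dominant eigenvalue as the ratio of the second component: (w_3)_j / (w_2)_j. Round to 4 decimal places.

w1 = Jv₀ = (2·1 + 1·3 + (-2)·2; 1·1 + 7·3 + 5·2; (-2)·1 + 5·3 + (-3)·2) = (1, 32, 7)
w2 = Jw1 = (2·1 + 1·32 + (-2)·7; 1·1 + 7·32 + 5·7; (-2)·1 + 5·32 + (-3)·7) = (20, 260, 137)
w3 = Jw2 = (26, 2525, 849)
Ratio at component: 2525 / 260 = 9.7115

9.7115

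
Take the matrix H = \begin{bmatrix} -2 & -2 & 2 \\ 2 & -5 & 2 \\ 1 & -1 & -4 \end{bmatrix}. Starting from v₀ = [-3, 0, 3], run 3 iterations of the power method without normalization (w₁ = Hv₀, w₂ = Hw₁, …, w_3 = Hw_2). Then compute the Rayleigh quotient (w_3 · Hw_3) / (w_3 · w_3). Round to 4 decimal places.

w1 = Hv₀ = (12, 0, -15)
w2 = Hw1 = (-54, -6, 72)
w3 = Hw2 = (264, 66, -336)
Hw3 = (-1332, -474, 1542)
w3·Hw3 = 264·(-1332) + 66·(-474) + (-336)·1542 = -901044; w3·w3 = 264·264 + 66·66 + (-336)·(-336) = 186948
λ ≈ -901044/186948 = -4.8198

λ ≈ -4.8198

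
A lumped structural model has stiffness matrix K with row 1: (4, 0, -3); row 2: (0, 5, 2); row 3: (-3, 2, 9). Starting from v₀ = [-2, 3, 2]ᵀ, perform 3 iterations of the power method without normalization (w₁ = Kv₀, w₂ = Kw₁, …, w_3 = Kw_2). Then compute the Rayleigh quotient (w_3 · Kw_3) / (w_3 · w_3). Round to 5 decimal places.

w1 = Kv₀ = (4·(-2) + 0·3 + (-3)·2; 0·(-2) + 5·3 + 2·2; (-3)·(-2) + 2·3 + 9·2) = (-14, 19, 30)
w2 = Kw1 = (4·(-14) + 0·19 + (-3)·30; 0·(-14) + 5·19 + 2·30; (-3)·(-14) + 2·19 + 9·30) = (-146, 155, 350)
w3 = Kw2 = (-1634, 1475, 3898)
Kw3 = (-18230, 15171, 42934)
w3·Kw3 = (-1634)·(-18230) + 1475·15171 + 3898·42934 = 219521777; w3·w3 = (-1634)·(-1634) + 1475·1475 + 3898·3898 = 20039985
λ ≈ 219521777/20039985 = 10.95419

10.95419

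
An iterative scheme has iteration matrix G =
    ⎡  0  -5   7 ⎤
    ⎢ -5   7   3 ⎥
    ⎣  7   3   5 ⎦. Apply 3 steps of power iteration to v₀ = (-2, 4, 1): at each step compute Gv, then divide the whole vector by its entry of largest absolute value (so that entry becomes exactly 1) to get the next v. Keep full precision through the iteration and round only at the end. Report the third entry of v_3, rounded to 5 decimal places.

0.00836

Gv0 = (-13.000000, 41.000000, 3.000000); divide by 41.000000 → v1 = (-0.317073, 1.000000, 0.073171)
Gv1 = (-4.487805, 8.804878, 1.146341); divide by 8.804878 → v2 = (-0.509695, 1.000000, 0.130194)
Gv2 = (-4.088643, 9.939058, 0.083102); divide by 9.939058 → v3 = (-0.411371, 1.000000, 0.008361)
Requested entry of v3: 30/3588 = 0.00836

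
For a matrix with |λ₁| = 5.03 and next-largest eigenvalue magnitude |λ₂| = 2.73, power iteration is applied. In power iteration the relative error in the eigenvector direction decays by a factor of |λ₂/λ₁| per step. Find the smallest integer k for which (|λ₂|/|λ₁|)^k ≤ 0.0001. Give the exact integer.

16

|λ₂/λ₁| = 2.73/5.03 = 0.54274
Need k ≥ ln(0.0001) / ln(0.54274) = -9.2103 / -0.6111 ≈ 15.071
Smallest integer k satisfying the bound: 16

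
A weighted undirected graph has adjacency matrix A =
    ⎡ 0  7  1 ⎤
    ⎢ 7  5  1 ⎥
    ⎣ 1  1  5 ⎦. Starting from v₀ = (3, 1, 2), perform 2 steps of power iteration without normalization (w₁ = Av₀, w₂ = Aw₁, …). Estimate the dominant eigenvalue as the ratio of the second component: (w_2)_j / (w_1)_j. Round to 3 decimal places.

w1 = Av₀ = (9, 28, 14)
w2 = Aw1 = (210, 217, 107)
Ratio at component: 217 / 28 = 7.750

λ ≈ 7.750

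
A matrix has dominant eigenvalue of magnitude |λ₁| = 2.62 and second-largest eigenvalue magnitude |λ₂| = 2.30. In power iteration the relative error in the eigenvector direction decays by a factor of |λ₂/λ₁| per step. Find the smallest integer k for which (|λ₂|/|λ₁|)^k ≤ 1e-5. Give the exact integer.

89

|λ₂/λ₁| = 2.30/2.62 = 0.87786
Need k ≥ ln(1e-5) / ln(0.87786) = -11.5129 / -0.1303 ≈ 88.381
Smallest integer k satisfying the bound: 89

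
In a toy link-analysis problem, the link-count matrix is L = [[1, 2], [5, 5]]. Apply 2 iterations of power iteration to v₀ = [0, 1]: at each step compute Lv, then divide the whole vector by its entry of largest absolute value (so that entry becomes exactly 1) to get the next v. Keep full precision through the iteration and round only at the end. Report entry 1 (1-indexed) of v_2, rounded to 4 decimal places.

Lv0 = (2.00000, 5.00000); divide by 5.00000 → v1 = (0.40000, 1.00000)
Lv1 = (2.40000, 7.00000); divide by 7.00000 → v2 = (0.34286, 1.00000)
Requested entry of v2: 12/35 = 0.3429

0.3429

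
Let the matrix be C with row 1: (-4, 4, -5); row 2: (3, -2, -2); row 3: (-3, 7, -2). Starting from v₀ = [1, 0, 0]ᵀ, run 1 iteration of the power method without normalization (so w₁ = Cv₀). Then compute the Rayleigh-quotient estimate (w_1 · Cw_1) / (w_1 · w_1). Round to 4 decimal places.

-9.5588

w1 = Cv₀ = (-4, 3, -3)
Cw1 = (43, -12, 39)
w1·Cw1 = (-4)·43 + 3·(-12) + (-3)·39 = -325; w1·w1 = (-4)·(-4) + 3·3 + (-3)·(-3) = 34
λ ≈ -325/34 = -9.5588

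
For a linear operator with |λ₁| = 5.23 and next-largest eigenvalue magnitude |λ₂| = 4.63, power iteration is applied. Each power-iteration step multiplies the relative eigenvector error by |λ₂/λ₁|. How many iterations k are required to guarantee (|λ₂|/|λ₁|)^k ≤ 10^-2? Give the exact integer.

|λ₂/λ₁| = 4.63/5.23 = 0.88528
Need k ≥ ln(10^-2) / ln(0.88528) = -4.6052 / -0.1219 ≈ 37.792
Smallest integer k satisfying the bound: 38

38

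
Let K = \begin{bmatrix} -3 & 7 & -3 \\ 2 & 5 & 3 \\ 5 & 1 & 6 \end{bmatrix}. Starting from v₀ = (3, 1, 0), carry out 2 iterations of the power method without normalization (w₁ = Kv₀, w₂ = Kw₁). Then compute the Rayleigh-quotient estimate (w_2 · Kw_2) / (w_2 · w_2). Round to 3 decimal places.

w1 = Kv₀ = ((-3)·3 + 7·1 + (-3)·0; 2·3 + 5·1 + 3·0; 5·3 + 1·1 + 6·0) = (-2, 11, 16)
w2 = Kw1 = ((-3)·(-2) + 7·11 + (-3)·16; 2·(-2) + 5·11 + 3·16; 5·(-2) + 1·11 + 6·16) = (35, 99, 97)
Kw2 = (297, 856, 856)
w2·Kw2 = 35·297 + 99·856 + 97·856 = 178171; w2·w2 = 35·35 + 99·99 + 97·97 = 20435
λ ≈ 178171/20435 = 8.719

λ ≈ 8.719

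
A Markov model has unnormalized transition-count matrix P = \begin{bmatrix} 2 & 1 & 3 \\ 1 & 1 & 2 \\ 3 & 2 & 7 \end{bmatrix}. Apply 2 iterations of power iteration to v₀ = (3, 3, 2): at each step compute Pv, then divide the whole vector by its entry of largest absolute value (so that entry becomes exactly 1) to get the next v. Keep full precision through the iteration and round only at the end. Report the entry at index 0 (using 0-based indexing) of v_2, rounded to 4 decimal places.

Pv0 = (15.00000, 10.00000, 29.00000); divide by 29.00000 → v1 = (0.51724, 0.34483, 1.00000)
Pv1 = (4.37931, 2.86207, 9.24138); divide by 9.24138 → v2 = (0.47388, 0.30970, 1.00000)
Requested entry of v2: 127/268 = 0.4739

0.4739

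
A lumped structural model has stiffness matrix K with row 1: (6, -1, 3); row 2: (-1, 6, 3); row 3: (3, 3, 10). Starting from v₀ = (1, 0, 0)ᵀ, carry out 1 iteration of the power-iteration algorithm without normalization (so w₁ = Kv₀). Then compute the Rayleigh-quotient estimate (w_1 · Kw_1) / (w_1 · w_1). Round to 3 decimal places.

λ ≈ 9.000

w1 = Kv₀ = (6·1 + (-1)·0 + 3·0; (-1)·1 + 6·0 + 3·0; 3·1 + 3·0 + 10·0) = (6, -1, 3)
Kw1 = (46, -3, 45)
w1·Kw1 = 6·46 + (-1)·(-3) + 3·45 = 414; w1·w1 = 6·6 + (-1)·(-1) + 3·3 = 46
λ ≈ 414/46 = 9.000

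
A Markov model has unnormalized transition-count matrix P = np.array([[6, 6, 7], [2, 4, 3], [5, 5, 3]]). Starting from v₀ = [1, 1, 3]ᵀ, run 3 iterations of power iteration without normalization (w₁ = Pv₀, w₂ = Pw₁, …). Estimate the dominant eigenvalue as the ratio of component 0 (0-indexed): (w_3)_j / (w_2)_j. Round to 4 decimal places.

w1 = Pv₀ = (33, 15, 19)
w2 = Pw1 = (421, 183, 297)
w3 = Pw2 = (5703, 2465, 3911)
Ratio at component: 5703 / 421 = 13.5463

13.5463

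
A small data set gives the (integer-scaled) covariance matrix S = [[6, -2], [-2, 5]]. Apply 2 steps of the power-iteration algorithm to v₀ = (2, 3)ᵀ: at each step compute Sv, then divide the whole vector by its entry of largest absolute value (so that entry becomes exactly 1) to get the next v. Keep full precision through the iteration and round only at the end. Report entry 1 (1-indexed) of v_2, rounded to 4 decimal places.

0.3256

Sv0 = (6.00000, 11.00000); divide by 11.00000 → v1 = (0.54545, 1.00000)
Sv1 = (1.27273, 3.90909); divide by 3.90909 → v2 = (0.32558, 1.00000)
Requested entry of v2: 14/43 = 0.3256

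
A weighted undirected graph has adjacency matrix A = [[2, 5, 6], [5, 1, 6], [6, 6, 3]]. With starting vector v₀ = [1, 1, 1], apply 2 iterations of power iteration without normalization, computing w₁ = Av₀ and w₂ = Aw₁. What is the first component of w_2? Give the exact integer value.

w1 = Av₀ = (13, 12, 15)
w2 = Aw1 = (176, 167, 195)
The requested component of w2 is 176.

176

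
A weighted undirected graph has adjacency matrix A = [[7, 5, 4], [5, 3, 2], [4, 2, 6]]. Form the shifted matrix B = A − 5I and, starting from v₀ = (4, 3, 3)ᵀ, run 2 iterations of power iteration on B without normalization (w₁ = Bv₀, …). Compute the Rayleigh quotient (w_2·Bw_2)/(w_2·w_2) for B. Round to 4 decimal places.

B = A − 5I has rows (2, 5, 4); (5, -2, 2); (4, 2, 1)
w1 = Bv₀ = (2·4 + 5·3 + 4·3; 5·4 + (-2)·3 + 2·3; 4·4 + 2·3 + 1·3) = (35, 20, 25)
w2 = Bw1 = (2·35 + 5·20 + 4·25; 5·35 + (-2)·20 + 2·25; 4·35 + 2·20 + 1·25) = (270, 185, 205)
Bw2 = (2285, 1390, 1655)
w2·Bw2 = 1213375; w2·w2 = 149150; μ ≈ 1213375/149150 = 8.1353

8.1353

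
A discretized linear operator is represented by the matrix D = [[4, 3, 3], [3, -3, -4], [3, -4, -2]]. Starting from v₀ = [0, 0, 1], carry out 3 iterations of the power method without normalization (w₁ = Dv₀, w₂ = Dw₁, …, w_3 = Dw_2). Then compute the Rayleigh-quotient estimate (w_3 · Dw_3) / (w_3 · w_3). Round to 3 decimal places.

λ ≈ -7.776

w1 = Dv₀ = (4·0 + 3·0 + 3·1; 3·0 + (-3)·0 + (-4)·1; 3·0 + (-4)·0 + (-2)·1) = (3, -4, -2)
w2 = Dw1 = (4·3 + 3·(-4) + 3·(-2); 3·3 + (-3)·(-4) + (-4)·(-2); 3·3 + (-4)·(-4) + (-2)·(-2)) = (-6, 29, 29)
w3 = Dw2 = (150, -221, -192)
Dw3 = (-639, 1881, 1718)
w3·Dw3 = 150·(-639) + (-221)·1881 + (-192)·1718 = -841407; w3·w3 = 150·150 + (-221)·(-221) + (-192)·(-192) = 108205
λ ≈ -841407/108205 = -7.776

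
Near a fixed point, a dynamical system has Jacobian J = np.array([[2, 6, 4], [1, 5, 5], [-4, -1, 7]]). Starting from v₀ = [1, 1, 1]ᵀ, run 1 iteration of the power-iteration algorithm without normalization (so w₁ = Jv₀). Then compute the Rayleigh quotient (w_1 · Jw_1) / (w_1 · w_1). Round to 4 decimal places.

7.1859

w1 = Jv₀ = (2·1 + 6·1 + 4·1; 1·1 + 5·1 + 5·1; (-4)·1 + (-1)·1 + 7·1) = (12, 11, 2)
Jw1 = (98, 77, -45)
w1·Jw1 = 12·98 + 11·77 + 2·(-45) = 1933; w1·w1 = 12·12 + 11·11 + 2·2 = 269
λ ≈ 1933/269 = 7.1859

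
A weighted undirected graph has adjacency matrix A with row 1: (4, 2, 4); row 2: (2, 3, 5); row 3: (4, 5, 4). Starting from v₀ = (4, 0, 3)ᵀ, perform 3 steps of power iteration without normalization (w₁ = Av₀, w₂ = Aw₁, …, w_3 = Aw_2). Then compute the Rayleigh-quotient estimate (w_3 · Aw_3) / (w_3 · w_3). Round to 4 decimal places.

11.1589

w1 = Av₀ = (4·4 + 2·0 + 4·3; 2·4 + 3·0 + 5·3; 4·4 + 5·0 + 4·3) = (28, 23, 28)
w2 = Aw1 = (4·28 + 2·23 + 4·28; 2·28 + 3·23 + 5·28; 4·28 + 5·23 + 4·28) = (270, 265, 339)
w3 = Aw2 = (2966, 3030, 3761)
Aw3 = (32968, 33827, 42058)
w3·Aw3 = 2966·32968 + 3030·33827 + 3761·42058 = 358459036; w3·w3 = 2966·2966 + 3030·3030 + 3761·3761 = 32123177
λ ≈ 358459036/32123177 = 11.1589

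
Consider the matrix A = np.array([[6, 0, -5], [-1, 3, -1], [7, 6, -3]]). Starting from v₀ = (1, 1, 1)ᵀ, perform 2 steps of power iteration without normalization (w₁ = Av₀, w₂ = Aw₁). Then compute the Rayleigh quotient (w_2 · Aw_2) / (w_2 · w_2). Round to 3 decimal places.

λ ≈ 5.577

w1 = Av₀ = (6·1 + 0·1 + (-5)·1; (-1)·1 + 3·1 + (-1)·1; 7·1 + 6·1 + (-3)·1) = (1, 1, 10)
w2 = Aw1 = (6·1 + 0·1 + (-5)·10; (-1)·1 + 3·1 + (-1)·10; 7·1 + 6·1 + (-3)·10) = (-44, -8, -17)
Aw2 = (-179, 37, -305)
w2·Aw2 = (-44)·(-179) + (-8)·37 + (-17)·(-305) = 12765; w2·w2 = (-44)·(-44) + (-8)·(-8) + (-17)·(-17) = 2289
λ ≈ 12765/2289 = 5.577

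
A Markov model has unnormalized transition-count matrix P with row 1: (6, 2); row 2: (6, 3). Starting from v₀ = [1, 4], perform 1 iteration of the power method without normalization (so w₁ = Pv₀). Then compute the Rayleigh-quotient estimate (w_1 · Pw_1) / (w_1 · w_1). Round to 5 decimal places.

w1 = Pv₀ = (6·1 + 2·4; 6·1 + 3·4) = (14, 18)
Pw1 = (120, 138)
w1·Pw1 = 14·120 + 18·138 = 4164; w1·w1 = 14·14 + 18·18 = 520
λ ≈ 4164/520 = 8.00769

λ ≈ 8.00769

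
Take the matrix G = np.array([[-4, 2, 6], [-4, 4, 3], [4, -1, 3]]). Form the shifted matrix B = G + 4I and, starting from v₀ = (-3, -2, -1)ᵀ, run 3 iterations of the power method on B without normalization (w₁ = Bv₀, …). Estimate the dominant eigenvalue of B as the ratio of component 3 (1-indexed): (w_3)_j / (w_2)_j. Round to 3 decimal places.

B = G + 4I has rows (0, 2, 6); (-4, 8, 3); (4, -1, 7)
w1 = Bv₀ = (-10, -7, -17)
w2 = Bw1 = (-116, -67, -152)
w3 = Bw2 = (-1046, -528, -1461)
Ratio: -1461/-152 = 9.612

9.612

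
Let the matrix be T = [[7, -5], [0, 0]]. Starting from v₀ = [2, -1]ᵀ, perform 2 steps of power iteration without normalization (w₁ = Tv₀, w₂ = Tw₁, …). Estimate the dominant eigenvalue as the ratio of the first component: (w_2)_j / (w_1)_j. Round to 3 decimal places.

w1 = Tv₀ = (7·2 + (-5)·(-1); 0·2 + 0·(-1)) = (19, 0)
w2 = Tw1 = (7·19 + (-5)·0; 0·19 + 0·0) = (133, 0)
Ratio at component: 133 / 19 = 7.000

λ ≈ 7.000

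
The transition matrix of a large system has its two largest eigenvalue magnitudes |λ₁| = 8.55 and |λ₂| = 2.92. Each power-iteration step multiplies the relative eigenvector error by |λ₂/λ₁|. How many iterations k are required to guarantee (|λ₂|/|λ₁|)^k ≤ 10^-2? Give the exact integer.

|λ₂/λ₁| = 2.92/8.55 = 0.34152
Need k ≥ ln(10^-2) / ln(0.34152) = -4.6052 / -1.0743 ≈ 4.286
Smallest integer k satisfying the bound: 5

5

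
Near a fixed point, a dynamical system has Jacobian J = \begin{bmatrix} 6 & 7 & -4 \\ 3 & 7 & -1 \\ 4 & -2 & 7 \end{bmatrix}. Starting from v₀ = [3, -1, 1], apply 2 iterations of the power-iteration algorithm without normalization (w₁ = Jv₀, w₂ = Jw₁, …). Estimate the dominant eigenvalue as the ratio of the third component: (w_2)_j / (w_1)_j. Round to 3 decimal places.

λ ≈ 8.238

w1 = Jv₀ = (7, 1, 21)
w2 = Jw1 = (-35, 7, 173)
Ratio at component: 173 / 21 = 8.238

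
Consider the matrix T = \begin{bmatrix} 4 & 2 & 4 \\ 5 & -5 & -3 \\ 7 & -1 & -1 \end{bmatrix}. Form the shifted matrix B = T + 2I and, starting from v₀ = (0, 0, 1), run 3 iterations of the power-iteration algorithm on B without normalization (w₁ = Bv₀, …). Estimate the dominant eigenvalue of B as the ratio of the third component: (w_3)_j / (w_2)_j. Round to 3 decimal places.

μ ≈ 5.000

B = T + 2I has rows (6, 2, 4); (5, -3, -3); (7, -1, 1)
w1 = Bv₀ = (4, -3, 1)
w2 = Bw1 = (22, 26, 32)
w3 = Bw2 = (312, -64, 160)
Ratio: 160/32 = 5.000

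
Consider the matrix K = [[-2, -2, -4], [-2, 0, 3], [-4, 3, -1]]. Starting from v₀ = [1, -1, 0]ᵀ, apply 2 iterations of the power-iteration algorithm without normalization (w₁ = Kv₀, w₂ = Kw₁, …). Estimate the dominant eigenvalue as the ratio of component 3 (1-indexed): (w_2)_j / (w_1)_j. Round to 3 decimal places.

-0.143

w1 = Kv₀ = ((-2)·1 + (-2)·(-1) + (-4)·0; (-2)·1 + 0·(-1) + 3·0; (-4)·1 + 3·(-1) + (-1)·0) = (0, -2, -7)
w2 = Kw1 = ((-2)·0 + (-2)·(-2) + (-4)·(-7); (-2)·0 + 0·(-2) + 3·(-7); (-4)·0 + 3·(-2) + (-1)·(-7)) = (32, -21, 1)
Ratio at component: 1 / -7 = -0.143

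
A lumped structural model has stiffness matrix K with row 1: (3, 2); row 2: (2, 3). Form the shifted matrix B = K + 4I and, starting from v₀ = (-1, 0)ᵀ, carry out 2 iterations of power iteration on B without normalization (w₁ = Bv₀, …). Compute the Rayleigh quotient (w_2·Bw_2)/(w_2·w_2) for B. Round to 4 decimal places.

B = K + 4I has rows (7, 2); (2, 7)
w1 = Bv₀ = (7·(-1) + 2·0; 2·(-1) + 7·0) = (-7, -2)
w2 = Bw1 = (7·(-7) + 2·(-2); 2·(-7) + 7·(-2)) = (-53, -28)
Bw2 = (-427, -302)
w2·Bw2 = 31087; w2·w2 = 3593; μ ≈ 31087/3593 = 8.6521

8.6521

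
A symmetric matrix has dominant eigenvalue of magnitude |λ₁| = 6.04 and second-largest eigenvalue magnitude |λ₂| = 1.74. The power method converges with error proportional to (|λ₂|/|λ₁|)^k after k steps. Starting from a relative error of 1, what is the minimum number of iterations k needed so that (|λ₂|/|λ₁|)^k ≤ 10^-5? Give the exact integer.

10

|λ₂/λ₁| = 1.74/6.04 = 0.28808
Need k ≥ ln(10^-5) / ln(0.28808) = -11.5129 / -1.2445 ≈ 9.251
Smallest integer k satisfying the bound: 10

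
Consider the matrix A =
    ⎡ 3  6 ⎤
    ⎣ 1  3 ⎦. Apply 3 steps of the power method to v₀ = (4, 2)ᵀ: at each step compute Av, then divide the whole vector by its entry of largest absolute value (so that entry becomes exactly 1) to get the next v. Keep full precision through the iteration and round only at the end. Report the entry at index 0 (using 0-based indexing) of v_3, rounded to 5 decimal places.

Av0 = (24.000000, 10.000000); divide by 24.000000 → v1 = (1.000000, 0.416667)
Av1 = (5.500000, 2.250000); divide by 5.500000 → v2 = (1.000000, 0.409091)
Av2 = (5.454545, 2.227273); divide by 5.454545 → v3 = (1.000000, 0.408333)
Requested entry of v3: 720/720 = 1.00000

1.00000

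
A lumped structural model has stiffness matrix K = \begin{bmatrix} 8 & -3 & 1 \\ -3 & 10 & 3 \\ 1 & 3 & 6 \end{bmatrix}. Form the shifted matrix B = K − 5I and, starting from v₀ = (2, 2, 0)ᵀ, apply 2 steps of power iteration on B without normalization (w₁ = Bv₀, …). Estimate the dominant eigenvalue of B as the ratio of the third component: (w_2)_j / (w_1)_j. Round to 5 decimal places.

B = K − 5I has rows (3, -3, 1); (-3, 5, 3); (1, 3, 1)
w1 = Bv₀ = (3·2 + (-3)·2 + 1·0; (-3)·2 + 5·2 + 3·0; 1·2 + 3·2 + 1·0) = (0, 4, 8)
w2 = Bw1 = (3·0 + (-3)·4 + 1·8; (-3)·0 + 5·4 + 3·8; 1·0 + 3·4 + 1·8) = (-4, 44, 20)
Ratio: 20/8 = 2.50000

μ ≈ 2.50000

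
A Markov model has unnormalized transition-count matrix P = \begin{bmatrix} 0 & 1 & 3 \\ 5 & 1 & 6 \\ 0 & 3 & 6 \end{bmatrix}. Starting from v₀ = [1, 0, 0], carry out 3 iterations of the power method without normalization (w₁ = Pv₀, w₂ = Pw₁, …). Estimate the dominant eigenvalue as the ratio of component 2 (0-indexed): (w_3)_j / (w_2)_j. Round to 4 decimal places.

w1 = Pv₀ = (0·1 + 1·0 + 3·0; 5·1 + 1·0 + 6·0; 0·1 + 3·0 + 6·0) = (0, 5, 0)
w2 = Pw1 = (0·0 + 1·5 + 3·0; 5·0 + 1·5 + 6·0; 0·0 + 3·5 + 6·0) = (5, 5, 15)
w3 = Pw2 = (50, 120, 105)
Ratio at component: 105 / 15 = 7.0000

λ ≈ 7.0000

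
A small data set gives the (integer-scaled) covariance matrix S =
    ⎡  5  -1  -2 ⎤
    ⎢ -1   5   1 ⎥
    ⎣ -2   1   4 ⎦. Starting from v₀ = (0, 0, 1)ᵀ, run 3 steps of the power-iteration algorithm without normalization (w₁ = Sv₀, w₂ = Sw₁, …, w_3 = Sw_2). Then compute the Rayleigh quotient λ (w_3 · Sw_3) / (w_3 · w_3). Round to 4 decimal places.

w1 = Sv₀ = (-2, 1, 4)
w2 = Sw1 = (-19, 11, 21)
w3 = Sw2 = (-148, 95, 133)
Sw3 = (-1101, 756, 923)
w3·Sw3 = (-148)·(-1101) + 95·756 + 133·923 = 357527; w3·w3 = (-148)·(-148) + 95·95 + 133·133 = 48618
λ ≈ 357527/48618 = 7.3538

λ ≈ 7.3538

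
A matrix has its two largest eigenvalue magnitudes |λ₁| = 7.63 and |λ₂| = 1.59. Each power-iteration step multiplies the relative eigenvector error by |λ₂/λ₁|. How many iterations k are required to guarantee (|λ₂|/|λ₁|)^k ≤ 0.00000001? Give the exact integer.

12

|λ₂/λ₁| = 1.59/7.63 = 0.20839
Need k ≥ ln(0.00000001) / ln(0.20839) = -18.4207 / -1.5684 ≈ 11.745
Smallest integer k satisfying the bound: 12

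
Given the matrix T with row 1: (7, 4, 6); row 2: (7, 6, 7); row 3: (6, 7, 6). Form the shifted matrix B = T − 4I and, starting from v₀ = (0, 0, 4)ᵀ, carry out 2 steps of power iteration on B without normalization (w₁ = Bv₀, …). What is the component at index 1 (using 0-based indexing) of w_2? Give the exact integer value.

280

B = T − 4I has rows (3, 4, 6); (7, 2, 7); (6, 7, 2)
w1 = Bv₀ = (3·0 + 4·0 + 6·4; 7·0 + 2·0 + 7·4; 6·0 + 7·0 + 2·4) = (24, 28, 8)
w2 = Bw1 = (3·24 + 4·28 + 6·8; 7·24 + 2·28 + 7·8; 6·24 + 7·28 + 2·8) = (232, 280, 356)
Requested component of w2: 280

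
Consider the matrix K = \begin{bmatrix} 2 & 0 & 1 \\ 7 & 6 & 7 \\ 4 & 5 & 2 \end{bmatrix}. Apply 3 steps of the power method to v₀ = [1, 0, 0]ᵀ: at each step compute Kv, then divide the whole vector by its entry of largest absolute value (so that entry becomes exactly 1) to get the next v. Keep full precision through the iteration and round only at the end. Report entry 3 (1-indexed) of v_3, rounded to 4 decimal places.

0.6041

Kv0 = (2.00000, 7.00000, 4.00000); divide by 7.00000 → v1 = (0.28571, 1.00000, 0.57143)
Kv1 = (1.14286, 12.00000, 7.28571); divide by 12.00000 → v2 = (0.09524, 1.00000, 0.60714)
Kv2 = (0.79762, 10.91667, 6.59524); divide by 10.91667 → v3 = (0.07306, 1.00000, 0.60414)
Requested entry of v3: 554/917 = 0.6041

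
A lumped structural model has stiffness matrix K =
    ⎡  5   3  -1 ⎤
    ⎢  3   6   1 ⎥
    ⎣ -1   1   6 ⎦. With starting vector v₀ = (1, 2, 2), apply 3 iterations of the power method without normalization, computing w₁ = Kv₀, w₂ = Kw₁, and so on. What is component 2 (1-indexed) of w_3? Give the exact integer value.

1187

w1 = Kv₀ = (9, 17, 13)
w2 = Kw1 = (83, 142, 86)
w3 = Kw2 = (755, 1187, 575)
The requested component of w3 is 1187.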